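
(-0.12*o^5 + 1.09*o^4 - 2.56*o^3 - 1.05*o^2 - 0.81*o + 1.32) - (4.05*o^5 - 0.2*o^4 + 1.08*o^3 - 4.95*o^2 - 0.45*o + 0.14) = -4.17*o^5 + 1.29*o^4 - 3.64*o^3 + 3.9*o^2 - 0.36*o + 1.18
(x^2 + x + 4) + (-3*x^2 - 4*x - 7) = -2*x^2 - 3*x - 3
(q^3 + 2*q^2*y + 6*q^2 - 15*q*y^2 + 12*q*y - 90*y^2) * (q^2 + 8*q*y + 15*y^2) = q^5 + 10*q^4*y + 6*q^4 + 16*q^3*y^2 + 60*q^3*y - 90*q^2*y^3 + 96*q^2*y^2 - 225*q*y^4 - 540*q*y^3 - 1350*y^4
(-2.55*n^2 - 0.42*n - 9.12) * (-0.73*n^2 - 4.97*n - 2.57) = 1.8615*n^4 + 12.9801*n^3 + 15.2985*n^2 + 46.4058*n + 23.4384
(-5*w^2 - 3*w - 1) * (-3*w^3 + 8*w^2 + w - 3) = 15*w^5 - 31*w^4 - 26*w^3 + 4*w^2 + 8*w + 3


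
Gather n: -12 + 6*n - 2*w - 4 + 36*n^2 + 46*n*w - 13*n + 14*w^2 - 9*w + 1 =36*n^2 + n*(46*w - 7) + 14*w^2 - 11*w - 15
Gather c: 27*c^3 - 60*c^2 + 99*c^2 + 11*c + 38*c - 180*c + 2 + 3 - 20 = 27*c^3 + 39*c^2 - 131*c - 15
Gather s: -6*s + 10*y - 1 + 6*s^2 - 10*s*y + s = 6*s^2 + s*(-10*y - 5) + 10*y - 1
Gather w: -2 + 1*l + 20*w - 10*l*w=l + w*(20 - 10*l) - 2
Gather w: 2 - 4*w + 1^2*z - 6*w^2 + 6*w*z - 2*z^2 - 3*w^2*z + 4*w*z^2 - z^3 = w^2*(-3*z - 6) + w*(4*z^2 + 6*z - 4) - z^3 - 2*z^2 + z + 2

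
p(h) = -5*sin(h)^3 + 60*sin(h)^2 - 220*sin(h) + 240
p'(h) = -15*sin(h)^2*cos(h) + 120*sin(h)*cos(h) - 220*cos(h)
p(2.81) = 174.57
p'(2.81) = 172.58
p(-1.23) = 504.83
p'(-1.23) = -115.79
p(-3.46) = 176.85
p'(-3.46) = 174.66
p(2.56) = 136.42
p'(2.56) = 132.53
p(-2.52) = 389.45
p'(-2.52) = 239.79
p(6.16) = 267.95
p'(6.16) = -233.19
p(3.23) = 259.90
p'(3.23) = 229.81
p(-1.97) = 497.55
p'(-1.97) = 133.43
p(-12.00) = 138.46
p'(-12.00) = -134.96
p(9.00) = 159.17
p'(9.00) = 157.71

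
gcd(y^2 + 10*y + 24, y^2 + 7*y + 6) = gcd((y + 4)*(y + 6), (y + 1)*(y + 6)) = y + 6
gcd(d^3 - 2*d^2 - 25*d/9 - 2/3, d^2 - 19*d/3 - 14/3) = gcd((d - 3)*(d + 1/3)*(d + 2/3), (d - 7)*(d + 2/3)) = d + 2/3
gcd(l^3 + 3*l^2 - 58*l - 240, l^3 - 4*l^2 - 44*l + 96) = l^2 - 2*l - 48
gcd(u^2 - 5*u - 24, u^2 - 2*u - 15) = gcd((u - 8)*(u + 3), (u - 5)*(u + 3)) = u + 3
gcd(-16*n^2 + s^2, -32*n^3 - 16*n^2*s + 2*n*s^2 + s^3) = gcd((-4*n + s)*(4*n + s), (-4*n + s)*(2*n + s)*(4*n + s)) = -16*n^2 + s^2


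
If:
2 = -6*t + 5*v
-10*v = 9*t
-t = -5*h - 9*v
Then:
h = -26/75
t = -4/21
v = 6/35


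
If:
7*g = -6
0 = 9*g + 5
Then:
No Solution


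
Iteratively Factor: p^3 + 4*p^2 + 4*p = (p + 2)*(p^2 + 2*p) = (p + 2)^2*(p)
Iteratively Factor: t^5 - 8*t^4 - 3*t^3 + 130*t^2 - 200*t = (t - 2)*(t^4 - 6*t^3 - 15*t^2 + 100*t) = (t - 2)*(t + 4)*(t^3 - 10*t^2 + 25*t) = (t - 5)*(t - 2)*(t + 4)*(t^2 - 5*t) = (t - 5)^2*(t - 2)*(t + 4)*(t)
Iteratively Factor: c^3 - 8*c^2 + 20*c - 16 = (c - 2)*(c^2 - 6*c + 8) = (c - 2)^2*(c - 4)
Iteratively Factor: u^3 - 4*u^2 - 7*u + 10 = (u - 5)*(u^2 + u - 2) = (u - 5)*(u + 2)*(u - 1)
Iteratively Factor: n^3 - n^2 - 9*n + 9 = (n + 3)*(n^2 - 4*n + 3) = (n - 3)*(n + 3)*(n - 1)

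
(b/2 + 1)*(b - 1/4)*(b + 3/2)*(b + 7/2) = b^4/2 + 27*b^3/8 + 27*b^2/4 + 107*b/32 - 21/16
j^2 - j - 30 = (j - 6)*(j + 5)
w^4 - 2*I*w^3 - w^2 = w^2*(w - I)^2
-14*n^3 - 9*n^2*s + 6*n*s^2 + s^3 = (-2*n + s)*(n + s)*(7*n + s)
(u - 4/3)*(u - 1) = u^2 - 7*u/3 + 4/3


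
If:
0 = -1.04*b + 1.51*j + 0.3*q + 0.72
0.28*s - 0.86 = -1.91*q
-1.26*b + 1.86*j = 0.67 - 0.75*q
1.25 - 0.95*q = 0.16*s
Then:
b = 170.83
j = 118.24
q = -5.36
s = 39.66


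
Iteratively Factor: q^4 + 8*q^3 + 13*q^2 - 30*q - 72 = (q - 2)*(q^3 + 10*q^2 + 33*q + 36) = (q - 2)*(q + 3)*(q^2 + 7*q + 12) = (q - 2)*(q + 3)^2*(q + 4)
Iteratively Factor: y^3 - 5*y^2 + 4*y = (y)*(y^2 - 5*y + 4) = y*(y - 1)*(y - 4)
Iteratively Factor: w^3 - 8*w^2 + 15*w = (w - 3)*(w^2 - 5*w) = w*(w - 3)*(w - 5)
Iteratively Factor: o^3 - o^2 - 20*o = (o - 5)*(o^2 + 4*o) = o*(o - 5)*(o + 4)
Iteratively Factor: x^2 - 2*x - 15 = (x + 3)*(x - 5)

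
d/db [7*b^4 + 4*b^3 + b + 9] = 28*b^3 + 12*b^2 + 1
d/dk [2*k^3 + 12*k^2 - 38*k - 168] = 6*k^2 + 24*k - 38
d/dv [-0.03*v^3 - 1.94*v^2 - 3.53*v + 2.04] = -0.09*v^2 - 3.88*v - 3.53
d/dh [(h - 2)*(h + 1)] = 2*h - 1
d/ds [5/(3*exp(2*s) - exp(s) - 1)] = (5 - 30*exp(s))*exp(s)/(-3*exp(2*s) + exp(s) + 1)^2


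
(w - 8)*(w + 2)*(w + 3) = w^3 - 3*w^2 - 34*w - 48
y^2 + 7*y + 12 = (y + 3)*(y + 4)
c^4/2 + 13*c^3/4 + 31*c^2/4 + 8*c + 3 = (c/2 + 1/2)*(c + 3/2)*(c + 2)^2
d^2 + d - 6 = (d - 2)*(d + 3)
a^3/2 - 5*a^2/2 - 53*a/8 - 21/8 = (a/2 + 1/4)*(a - 7)*(a + 3/2)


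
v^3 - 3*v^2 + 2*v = v*(v - 2)*(v - 1)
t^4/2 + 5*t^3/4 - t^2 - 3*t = t*(t/2 + 1)*(t - 3/2)*(t + 2)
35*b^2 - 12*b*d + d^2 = (-7*b + d)*(-5*b + d)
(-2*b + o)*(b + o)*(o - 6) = -2*b^2*o + 12*b^2 - b*o^2 + 6*b*o + o^3 - 6*o^2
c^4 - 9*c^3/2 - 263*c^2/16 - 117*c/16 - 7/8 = (c - 7)*(c + 1/4)^2*(c + 2)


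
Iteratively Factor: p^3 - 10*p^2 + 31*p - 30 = (p - 3)*(p^2 - 7*p + 10) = (p - 3)*(p - 2)*(p - 5)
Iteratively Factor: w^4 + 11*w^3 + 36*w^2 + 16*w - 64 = (w + 4)*(w^3 + 7*w^2 + 8*w - 16) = (w - 1)*(w + 4)*(w^2 + 8*w + 16) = (w - 1)*(w + 4)^2*(w + 4)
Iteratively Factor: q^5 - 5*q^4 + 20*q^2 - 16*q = (q - 1)*(q^4 - 4*q^3 - 4*q^2 + 16*q) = (q - 1)*(q + 2)*(q^3 - 6*q^2 + 8*q) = q*(q - 1)*(q + 2)*(q^2 - 6*q + 8) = q*(q - 2)*(q - 1)*(q + 2)*(q - 4)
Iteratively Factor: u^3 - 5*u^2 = (u)*(u^2 - 5*u) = u^2*(u - 5)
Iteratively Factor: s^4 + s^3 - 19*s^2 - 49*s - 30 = (s - 5)*(s^3 + 6*s^2 + 11*s + 6) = (s - 5)*(s + 2)*(s^2 + 4*s + 3) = (s - 5)*(s + 1)*(s + 2)*(s + 3)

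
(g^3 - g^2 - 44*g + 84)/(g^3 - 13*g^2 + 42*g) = (g^2 + 5*g - 14)/(g*(g - 7))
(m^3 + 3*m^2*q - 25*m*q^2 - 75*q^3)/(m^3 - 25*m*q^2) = (m + 3*q)/m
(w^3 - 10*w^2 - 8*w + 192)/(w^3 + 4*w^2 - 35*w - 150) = (w^2 - 4*w - 32)/(w^2 + 10*w + 25)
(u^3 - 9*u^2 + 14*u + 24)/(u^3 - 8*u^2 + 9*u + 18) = (u - 4)/(u - 3)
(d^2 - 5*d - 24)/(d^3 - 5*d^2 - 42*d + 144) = (d + 3)/(d^2 + 3*d - 18)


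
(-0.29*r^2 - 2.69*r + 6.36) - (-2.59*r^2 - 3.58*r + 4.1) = 2.3*r^2 + 0.89*r + 2.26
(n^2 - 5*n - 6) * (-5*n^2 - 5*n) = -5*n^4 + 20*n^3 + 55*n^2 + 30*n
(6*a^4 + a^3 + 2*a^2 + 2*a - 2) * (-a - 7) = -6*a^5 - 43*a^4 - 9*a^3 - 16*a^2 - 12*a + 14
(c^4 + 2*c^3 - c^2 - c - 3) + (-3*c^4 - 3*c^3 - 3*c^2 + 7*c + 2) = -2*c^4 - c^3 - 4*c^2 + 6*c - 1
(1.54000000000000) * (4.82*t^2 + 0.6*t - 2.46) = 7.4228*t^2 + 0.924*t - 3.7884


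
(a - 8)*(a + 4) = a^2 - 4*a - 32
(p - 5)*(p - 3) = p^2 - 8*p + 15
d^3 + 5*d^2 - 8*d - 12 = (d - 2)*(d + 1)*(d + 6)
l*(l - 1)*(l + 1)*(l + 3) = l^4 + 3*l^3 - l^2 - 3*l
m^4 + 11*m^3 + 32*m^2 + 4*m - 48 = (m - 1)*(m + 2)*(m + 4)*(m + 6)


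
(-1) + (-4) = -5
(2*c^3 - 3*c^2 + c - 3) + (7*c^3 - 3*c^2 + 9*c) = 9*c^3 - 6*c^2 + 10*c - 3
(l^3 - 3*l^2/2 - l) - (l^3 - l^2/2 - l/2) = -l^2 - l/2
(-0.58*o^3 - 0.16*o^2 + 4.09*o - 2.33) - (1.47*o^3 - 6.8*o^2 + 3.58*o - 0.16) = -2.05*o^3 + 6.64*o^2 + 0.51*o - 2.17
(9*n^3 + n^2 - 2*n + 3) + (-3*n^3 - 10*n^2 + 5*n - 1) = 6*n^3 - 9*n^2 + 3*n + 2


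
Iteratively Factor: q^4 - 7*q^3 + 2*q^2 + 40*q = (q)*(q^3 - 7*q^2 + 2*q + 40) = q*(q + 2)*(q^2 - 9*q + 20) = q*(q - 4)*(q + 2)*(q - 5)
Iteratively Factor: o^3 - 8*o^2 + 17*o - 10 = (o - 1)*(o^2 - 7*o + 10) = (o - 5)*(o - 1)*(o - 2)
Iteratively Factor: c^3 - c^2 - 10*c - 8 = (c + 2)*(c^2 - 3*c - 4) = (c - 4)*(c + 2)*(c + 1)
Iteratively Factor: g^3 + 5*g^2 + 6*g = (g)*(g^2 + 5*g + 6) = g*(g + 2)*(g + 3)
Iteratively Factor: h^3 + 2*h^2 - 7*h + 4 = (h + 4)*(h^2 - 2*h + 1) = (h - 1)*(h + 4)*(h - 1)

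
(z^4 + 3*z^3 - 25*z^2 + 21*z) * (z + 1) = z^5 + 4*z^4 - 22*z^3 - 4*z^2 + 21*z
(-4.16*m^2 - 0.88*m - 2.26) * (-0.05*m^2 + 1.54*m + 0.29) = 0.208*m^4 - 6.3624*m^3 - 2.4486*m^2 - 3.7356*m - 0.6554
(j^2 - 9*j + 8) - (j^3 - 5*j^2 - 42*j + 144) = -j^3 + 6*j^2 + 33*j - 136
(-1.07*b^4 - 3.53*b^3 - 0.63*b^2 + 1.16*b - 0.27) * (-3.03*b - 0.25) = 3.2421*b^5 + 10.9634*b^4 + 2.7914*b^3 - 3.3573*b^2 + 0.5281*b + 0.0675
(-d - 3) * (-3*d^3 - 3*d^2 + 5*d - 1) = 3*d^4 + 12*d^3 + 4*d^2 - 14*d + 3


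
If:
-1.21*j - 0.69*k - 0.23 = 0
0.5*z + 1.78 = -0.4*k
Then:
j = 0.712809917355372*z + 2.34752066115702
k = -1.25*z - 4.45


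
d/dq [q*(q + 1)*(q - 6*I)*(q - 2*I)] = 4*q^3 + q^2*(3 - 24*I) + q*(-24 - 16*I) - 12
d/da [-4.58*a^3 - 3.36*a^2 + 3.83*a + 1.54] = -13.74*a^2 - 6.72*a + 3.83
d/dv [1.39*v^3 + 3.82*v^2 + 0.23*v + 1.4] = 4.17*v^2 + 7.64*v + 0.23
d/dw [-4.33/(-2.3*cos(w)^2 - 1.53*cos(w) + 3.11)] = (19.918*cos(w) + 6.6249)*sin(w)/(2.3*cos(w)^2 + 1.53*cos(w) - 3.11)^2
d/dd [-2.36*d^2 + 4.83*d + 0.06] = 4.83 - 4.72*d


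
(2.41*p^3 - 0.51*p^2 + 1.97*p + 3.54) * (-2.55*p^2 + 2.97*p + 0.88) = -6.1455*p^5 + 8.4582*p^4 - 4.4174*p^3 - 3.6249*p^2 + 12.2474*p + 3.1152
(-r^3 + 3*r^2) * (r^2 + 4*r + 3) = -r^5 - r^4 + 9*r^3 + 9*r^2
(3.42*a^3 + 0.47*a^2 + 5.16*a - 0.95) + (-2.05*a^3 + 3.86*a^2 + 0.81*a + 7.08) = 1.37*a^3 + 4.33*a^2 + 5.97*a + 6.13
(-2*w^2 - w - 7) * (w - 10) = -2*w^3 + 19*w^2 + 3*w + 70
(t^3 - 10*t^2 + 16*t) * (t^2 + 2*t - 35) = t^5 - 8*t^4 - 39*t^3 + 382*t^2 - 560*t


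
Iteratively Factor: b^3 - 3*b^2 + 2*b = (b - 1)*(b^2 - 2*b) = b*(b - 1)*(b - 2)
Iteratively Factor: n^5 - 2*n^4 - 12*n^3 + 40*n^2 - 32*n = (n + 4)*(n^4 - 6*n^3 + 12*n^2 - 8*n) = n*(n + 4)*(n^3 - 6*n^2 + 12*n - 8) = n*(n - 2)*(n + 4)*(n^2 - 4*n + 4) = n*(n - 2)^2*(n + 4)*(n - 2)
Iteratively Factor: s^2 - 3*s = (s - 3)*(s)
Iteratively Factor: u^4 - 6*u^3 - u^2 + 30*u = (u + 2)*(u^3 - 8*u^2 + 15*u) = u*(u + 2)*(u^2 - 8*u + 15) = u*(u - 3)*(u + 2)*(u - 5)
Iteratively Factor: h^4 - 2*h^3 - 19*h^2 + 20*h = (h)*(h^3 - 2*h^2 - 19*h + 20) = h*(h + 4)*(h^2 - 6*h + 5) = h*(h - 5)*(h + 4)*(h - 1)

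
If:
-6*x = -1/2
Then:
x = 1/12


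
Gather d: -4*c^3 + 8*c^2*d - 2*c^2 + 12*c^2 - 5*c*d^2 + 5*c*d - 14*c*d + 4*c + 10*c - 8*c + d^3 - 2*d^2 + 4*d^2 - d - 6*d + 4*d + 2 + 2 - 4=-4*c^3 + 10*c^2 + 6*c + d^3 + d^2*(2 - 5*c) + d*(8*c^2 - 9*c - 3)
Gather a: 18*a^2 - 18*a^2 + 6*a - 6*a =0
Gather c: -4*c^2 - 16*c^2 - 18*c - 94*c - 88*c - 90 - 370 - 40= -20*c^2 - 200*c - 500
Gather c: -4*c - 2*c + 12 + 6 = 18 - 6*c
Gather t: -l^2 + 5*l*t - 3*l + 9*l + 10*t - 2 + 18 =-l^2 + 6*l + t*(5*l + 10) + 16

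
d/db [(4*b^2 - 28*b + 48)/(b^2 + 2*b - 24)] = 36/(b^2 + 12*b + 36)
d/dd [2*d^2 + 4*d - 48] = 4*d + 4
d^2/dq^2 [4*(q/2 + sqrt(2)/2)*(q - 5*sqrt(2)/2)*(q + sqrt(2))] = 12*q - 2*sqrt(2)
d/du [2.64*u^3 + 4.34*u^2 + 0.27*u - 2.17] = 7.92*u^2 + 8.68*u + 0.27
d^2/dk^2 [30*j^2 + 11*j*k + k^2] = 2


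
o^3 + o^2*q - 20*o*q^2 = o*(o - 4*q)*(o + 5*q)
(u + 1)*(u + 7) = u^2 + 8*u + 7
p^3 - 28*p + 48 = (p - 4)*(p - 2)*(p + 6)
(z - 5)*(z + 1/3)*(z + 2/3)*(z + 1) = z^4 - 3*z^3 - 79*z^2/9 - 53*z/9 - 10/9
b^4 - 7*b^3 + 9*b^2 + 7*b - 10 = (b - 5)*(b - 2)*(b - 1)*(b + 1)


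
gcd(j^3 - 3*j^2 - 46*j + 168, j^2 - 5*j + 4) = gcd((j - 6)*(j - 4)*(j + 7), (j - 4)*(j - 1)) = j - 4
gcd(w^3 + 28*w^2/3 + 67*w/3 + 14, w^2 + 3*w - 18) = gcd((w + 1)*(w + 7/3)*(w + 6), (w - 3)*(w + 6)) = w + 6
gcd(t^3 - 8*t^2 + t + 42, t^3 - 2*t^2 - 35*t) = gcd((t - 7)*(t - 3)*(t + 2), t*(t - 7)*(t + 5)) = t - 7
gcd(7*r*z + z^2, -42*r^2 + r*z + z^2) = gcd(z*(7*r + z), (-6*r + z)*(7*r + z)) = 7*r + z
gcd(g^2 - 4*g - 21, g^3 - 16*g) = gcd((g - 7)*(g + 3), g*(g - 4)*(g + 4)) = 1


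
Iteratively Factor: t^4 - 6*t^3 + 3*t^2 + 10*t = (t - 2)*(t^3 - 4*t^2 - 5*t) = (t - 5)*(t - 2)*(t^2 + t) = t*(t - 5)*(t - 2)*(t + 1)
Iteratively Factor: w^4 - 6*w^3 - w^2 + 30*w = (w)*(w^3 - 6*w^2 - w + 30) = w*(w - 3)*(w^2 - 3*w - 10) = w*(w - 5)*(w - 3)*(w + 2)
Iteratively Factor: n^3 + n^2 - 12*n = (n + 4)*(n^2 - 3*n) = (n - 3)*(n + 4)*(n)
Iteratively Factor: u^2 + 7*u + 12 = (u + 3)*(u + 4)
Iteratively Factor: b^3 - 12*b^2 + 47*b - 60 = (b - 4)*(b^2 - 8*b + 15) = (b - 4)*(b - 3)*(b - 5)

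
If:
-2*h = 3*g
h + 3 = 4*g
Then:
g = 6/11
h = -9/11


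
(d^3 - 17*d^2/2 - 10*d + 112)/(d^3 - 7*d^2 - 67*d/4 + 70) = 2*(d - 4)/(2*d - 5)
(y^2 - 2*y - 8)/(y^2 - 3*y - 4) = (y + 2)/(y + 1)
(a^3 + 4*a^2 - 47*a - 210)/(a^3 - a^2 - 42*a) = (a + 5)/a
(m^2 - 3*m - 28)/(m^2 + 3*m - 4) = (m - 7)/(m - 1)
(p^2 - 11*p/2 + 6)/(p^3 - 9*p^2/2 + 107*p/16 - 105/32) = 16*(p - 4)/(16*p^2 - 48*p + 35)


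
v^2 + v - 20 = (v - 4)*(v + 5)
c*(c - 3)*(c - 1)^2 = c^4 - 5*c^3 + 7*c^2 - 3*c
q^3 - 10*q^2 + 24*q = q*(q - 6)*(q - 4)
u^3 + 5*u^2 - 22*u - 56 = (u - 4)*(u + 2)*(u + 7)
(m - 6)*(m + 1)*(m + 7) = m^3 + 2*m^2 - 41*m - 42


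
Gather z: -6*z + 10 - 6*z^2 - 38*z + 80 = -6*z^2 - 44*z + 90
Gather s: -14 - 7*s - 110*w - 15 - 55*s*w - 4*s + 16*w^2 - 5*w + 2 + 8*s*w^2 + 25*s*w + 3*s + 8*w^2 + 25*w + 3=s*(8*w^2 - 30*w - 8) + 24*w^2 - 90*w - 24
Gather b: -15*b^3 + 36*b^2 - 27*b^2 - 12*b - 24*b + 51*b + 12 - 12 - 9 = -15*b^3 + 9*b^2 + 15*b - 9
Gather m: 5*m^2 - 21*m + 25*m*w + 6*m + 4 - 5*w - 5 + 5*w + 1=5*m^2 + m*(25*w - 15)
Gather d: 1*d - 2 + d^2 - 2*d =d^2 - d - 2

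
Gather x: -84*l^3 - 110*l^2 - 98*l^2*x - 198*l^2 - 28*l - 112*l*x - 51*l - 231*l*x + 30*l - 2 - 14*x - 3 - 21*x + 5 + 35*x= -84*l^3 - 308*l^2 - 49*l + x*(-98*l^2 - 343*l)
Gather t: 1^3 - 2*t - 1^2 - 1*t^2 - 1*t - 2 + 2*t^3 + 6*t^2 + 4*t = 2*t^3 + 5*t^2 + t - 2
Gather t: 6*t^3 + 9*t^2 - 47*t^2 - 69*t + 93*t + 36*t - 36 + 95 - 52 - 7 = 6*t^3 - 38*t^2 + 60*t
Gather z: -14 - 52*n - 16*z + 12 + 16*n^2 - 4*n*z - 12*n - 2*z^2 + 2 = 16*n^2 - 64*n - 2*z^2 + z*(-4*n - 16)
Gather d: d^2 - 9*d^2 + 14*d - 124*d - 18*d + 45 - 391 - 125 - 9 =-8*d^2 - 128*d - 480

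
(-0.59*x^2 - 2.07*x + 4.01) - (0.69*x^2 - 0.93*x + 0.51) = -1.28*x^2 - 1.14*x + 3.5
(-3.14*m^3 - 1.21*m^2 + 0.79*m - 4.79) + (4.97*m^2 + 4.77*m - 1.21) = -3.14*m^3 + 3.76*m^2 + 5.56*m - 6.0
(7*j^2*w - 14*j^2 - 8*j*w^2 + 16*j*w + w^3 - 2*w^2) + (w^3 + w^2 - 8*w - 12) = 7*j^2*w - 14*j^2 - 8*j*w^2 + 16*j*w + 2*w^3 - w^2 - 8*w - 12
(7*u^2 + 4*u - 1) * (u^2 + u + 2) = 7*u^4 + 11*u^3 + 17*u^2 + 7*u - 2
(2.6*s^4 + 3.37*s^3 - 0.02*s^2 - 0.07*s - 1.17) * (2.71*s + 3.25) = 7.046*s^5 + 17.5827*s^4 + 10.8983*s^3 - 0.2547*s^2 - 3.3982*s - 3.8025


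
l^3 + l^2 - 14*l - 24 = (l - 4)*(l + 2)*(l + 3)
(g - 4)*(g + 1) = g^2 - 3*g - 4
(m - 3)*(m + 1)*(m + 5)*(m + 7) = m^4 + 10*m^3 + 8*m^2 - 106*m - 105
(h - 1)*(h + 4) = h^2 + 3*h - 4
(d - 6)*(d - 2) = d^2 - 8*d + 12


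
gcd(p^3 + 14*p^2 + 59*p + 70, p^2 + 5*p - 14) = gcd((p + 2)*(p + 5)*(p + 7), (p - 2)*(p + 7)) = p + 7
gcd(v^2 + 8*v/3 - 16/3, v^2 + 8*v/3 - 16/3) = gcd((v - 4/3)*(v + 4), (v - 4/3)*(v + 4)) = v^2 + 8*v/3 - 16/3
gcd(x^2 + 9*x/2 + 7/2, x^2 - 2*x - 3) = x + 1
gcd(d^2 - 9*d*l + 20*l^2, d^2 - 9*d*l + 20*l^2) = d^2 - 9*d*l + 20*l^2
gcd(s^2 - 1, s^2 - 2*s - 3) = s + 1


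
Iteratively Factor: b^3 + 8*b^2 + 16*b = (b)*(b^2 + 8*b + 16) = b*(b + 4)*(b + 4)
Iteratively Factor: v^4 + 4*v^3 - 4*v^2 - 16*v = (v - 2)*(v^3 + 6*v^2 + 8*v) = (v - 2)*(v + 4)*(v^2 + 2*v) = (v - 2)*(v + 2)*(v + 4)*(v)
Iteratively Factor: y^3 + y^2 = (y)*(y^2 + y) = y*(y + 1)*(y)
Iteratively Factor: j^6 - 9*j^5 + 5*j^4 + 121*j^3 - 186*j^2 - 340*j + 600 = (j - 5)*(j^5 - 4*j^4 - 15*j^3 + 46*j^2 + 44*j - 120) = (j - 5)*(j + 2)*(j^4 - 6*j^3 - 3*j^2 + 52*j - 60) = (j - 5)*(j - 2)*(j + 2)*(j^3 - 4*j^2 - 11*j + 30) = (j - 5)^2*(j - 2)*(j + 2)*(j^2 + j - 6) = (j - 5)^2*(j - 2)^2*(j + 2)*(j + 3)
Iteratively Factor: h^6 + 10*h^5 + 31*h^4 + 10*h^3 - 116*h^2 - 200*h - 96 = (h + 1)*(h^5 + 9*h^4 + 22*h^3 - 12*h^2 - 104*h - 96) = (h + 1)*(h + 4)*(h^4 + 5*h^3 + 2*h^2 - 20*h - 24) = (h + 1)*(h + 3)*(h + 4)*(h^3 + 2*h^2 - 4*h - 8) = (h + 1)*(h + 2)*(h + 3)*(h + 4)*(h^2 - 4) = (h - 2)*(h + 1)*(h + 2)*(h + 3)*(h + 4)*(h + 2)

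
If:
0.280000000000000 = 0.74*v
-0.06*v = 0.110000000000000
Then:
No Solution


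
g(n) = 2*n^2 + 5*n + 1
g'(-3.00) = -7.00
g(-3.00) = 4.00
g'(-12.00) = -43.00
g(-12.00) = 229.00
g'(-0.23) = 4.08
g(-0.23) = -0.04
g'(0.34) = 6.36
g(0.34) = 2.93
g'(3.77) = 20.08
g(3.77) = 48.28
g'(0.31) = 6.24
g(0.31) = 2.74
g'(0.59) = 7.36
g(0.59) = 4.65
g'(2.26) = 14.04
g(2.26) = 22.52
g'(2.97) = 16.88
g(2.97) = 33.49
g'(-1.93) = -2.72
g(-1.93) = -1.20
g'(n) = 4*n + 5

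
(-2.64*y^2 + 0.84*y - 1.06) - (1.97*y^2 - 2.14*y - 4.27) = -4.61*y^2 + 2.98*y + 3.21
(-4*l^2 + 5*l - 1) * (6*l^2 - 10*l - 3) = -24*l^4 + 70*l^3 - 44*l^2 - 5*l + 3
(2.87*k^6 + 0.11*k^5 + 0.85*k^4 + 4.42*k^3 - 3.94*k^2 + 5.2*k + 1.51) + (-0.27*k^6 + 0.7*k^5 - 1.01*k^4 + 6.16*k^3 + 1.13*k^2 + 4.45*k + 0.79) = 2.6*k^6 + 0.81*k^5 - 0.16*k^4 + 10.58*k^3 - 2.81*k^2 + 9.65*k + 2.3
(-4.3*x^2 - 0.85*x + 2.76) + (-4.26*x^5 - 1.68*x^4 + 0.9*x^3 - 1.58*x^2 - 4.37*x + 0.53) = -4.26*x^5 - 1.68*x^4 + 0.9*x^3 - 5.88*x^2 - 5.22*x + 3.29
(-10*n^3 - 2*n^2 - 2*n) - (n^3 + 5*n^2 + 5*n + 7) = -11*n^3 - 7*n^2 - 7*n - 7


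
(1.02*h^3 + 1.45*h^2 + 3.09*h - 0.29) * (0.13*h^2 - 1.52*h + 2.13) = 0.1326*h^5 - 1.3619*h^4 + 0.3703*h^3 - 1.646*h^2 + 7.0225*h - 0.6177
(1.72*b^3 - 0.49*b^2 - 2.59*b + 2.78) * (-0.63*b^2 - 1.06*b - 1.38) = -1.0836*b^5 - 1.5145*b^4 - 0.2225*b^3 + 1.6702*b^2 + 0.627399999999999*b - 3.8364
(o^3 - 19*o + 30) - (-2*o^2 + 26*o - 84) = o^3 + 2*o^2 - 45*o + 114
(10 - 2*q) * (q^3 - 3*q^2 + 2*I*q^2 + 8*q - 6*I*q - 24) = -2*q^4 + 16*q^3 - 4*I*q^3 - 46*q^2 + 32*I*q^2 + 128*q - 60*I*q - 240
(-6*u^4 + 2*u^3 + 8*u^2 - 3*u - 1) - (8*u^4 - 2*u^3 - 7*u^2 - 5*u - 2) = -14*u^4 + 4*u^3 + 15*u^2 + 2*u + 1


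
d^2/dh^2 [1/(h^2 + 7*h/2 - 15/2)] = 4*(-4*h^2 - 14*h + (4*h + 7)^2 + 30)/(2*h^2 + 7*h - 15)^3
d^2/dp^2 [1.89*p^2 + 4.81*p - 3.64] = 3.78000000000000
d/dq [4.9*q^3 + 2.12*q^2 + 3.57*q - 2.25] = 14.7*q^2 + 4.24*q + 3.57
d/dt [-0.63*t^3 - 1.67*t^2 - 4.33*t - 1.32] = -1.89*t^2 - 3.34*t - 4.33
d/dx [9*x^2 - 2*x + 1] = 18*x - 2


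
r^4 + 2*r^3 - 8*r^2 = r^2*(r - 2)*(r + 4)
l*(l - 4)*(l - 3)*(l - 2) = l^4 - 9*l^3 + 26*l^2 - 24*l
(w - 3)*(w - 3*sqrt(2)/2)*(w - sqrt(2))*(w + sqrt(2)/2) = w^4 - 3*w^3 - 2*sqrt(2)*w^3 + w^2/2 + 6*sqrt(2)*w^2 - 3*w/2 + 3*sqrt(2)*w/2 - 9*sqrt(2)/2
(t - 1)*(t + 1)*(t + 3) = t^3 + 3*t^2 - t - 3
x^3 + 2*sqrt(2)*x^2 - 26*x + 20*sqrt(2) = (x - 2*sqrt(2))*(x - sqrt(2))*(x + 5*sqrt(2))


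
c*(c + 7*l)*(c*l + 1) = c^3*l + 7*c^2*l^2 + c^2 + 7*c*l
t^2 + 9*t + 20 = (t + 4)*(t + 5)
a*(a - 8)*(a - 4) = a^3 - 12*a^2 + 32*a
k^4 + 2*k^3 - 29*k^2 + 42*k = k*(k - 3)*(k - 2)*(k + 7)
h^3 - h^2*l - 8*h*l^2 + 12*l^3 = (h - 2*l)^2*(h + 3*l)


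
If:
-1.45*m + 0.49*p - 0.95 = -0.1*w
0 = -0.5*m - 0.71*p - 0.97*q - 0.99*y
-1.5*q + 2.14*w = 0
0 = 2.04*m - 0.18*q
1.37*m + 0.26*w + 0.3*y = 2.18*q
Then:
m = -0.02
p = 1.92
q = -0.19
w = -0.13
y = -1.18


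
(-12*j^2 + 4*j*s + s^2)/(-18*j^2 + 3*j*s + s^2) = (-2*j + s)/(-3*j + s)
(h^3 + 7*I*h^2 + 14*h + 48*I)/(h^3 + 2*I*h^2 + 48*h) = (h^2 - I*h + 6)/(h*(h - 6*I))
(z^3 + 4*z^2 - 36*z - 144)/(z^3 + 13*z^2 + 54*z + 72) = (z - 6)/(z + 3)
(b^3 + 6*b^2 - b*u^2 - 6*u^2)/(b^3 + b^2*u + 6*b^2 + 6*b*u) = (b - u)/b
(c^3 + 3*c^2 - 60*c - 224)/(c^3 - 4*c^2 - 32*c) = (c + 7)/c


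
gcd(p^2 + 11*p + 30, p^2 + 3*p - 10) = p + 5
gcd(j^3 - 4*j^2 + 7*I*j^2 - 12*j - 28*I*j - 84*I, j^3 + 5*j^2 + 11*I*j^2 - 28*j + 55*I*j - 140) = j + 7*I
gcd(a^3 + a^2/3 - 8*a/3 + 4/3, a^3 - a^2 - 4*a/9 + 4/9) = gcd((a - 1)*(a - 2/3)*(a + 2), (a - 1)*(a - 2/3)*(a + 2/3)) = a^2 - 5*a/3 + 2/3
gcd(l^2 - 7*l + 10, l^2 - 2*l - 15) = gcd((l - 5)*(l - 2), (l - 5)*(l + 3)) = l - 5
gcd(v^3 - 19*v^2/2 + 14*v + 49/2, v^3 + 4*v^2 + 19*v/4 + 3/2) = 1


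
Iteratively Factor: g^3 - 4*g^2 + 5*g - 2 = (g - 1)*(g^2 - 3*g + 2) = (g - 2)*(g - 1)*(g - 1)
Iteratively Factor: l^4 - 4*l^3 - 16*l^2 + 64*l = (l + 4)*(l^3 - 8*l^2 + 16*l) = (l - 4)*(l + 4)*(l^2 - 4*l) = l*(l - 4)*(l + 4)*(l - 4)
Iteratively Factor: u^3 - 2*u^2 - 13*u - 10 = (u - 5)*(u^2 + 3*u + 2) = (u - 5)*(u + 1)*(u + 2)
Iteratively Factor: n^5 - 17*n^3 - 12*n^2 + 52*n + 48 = (n + 3)*(n^4 - 3*n^3 - 8*n^2 + 12*n + 16) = (n - 2)*(n + 3)*(n^3 - n^2 - 10*n - 8) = (n - 2)*(n + 2)*(n + 3)*(n^2 - 3*n - 4) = (n - 2)*(n + 1)*(n + 2)*(n + 3)*(n - 4)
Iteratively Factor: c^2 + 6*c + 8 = (c + 4)*(c + 2)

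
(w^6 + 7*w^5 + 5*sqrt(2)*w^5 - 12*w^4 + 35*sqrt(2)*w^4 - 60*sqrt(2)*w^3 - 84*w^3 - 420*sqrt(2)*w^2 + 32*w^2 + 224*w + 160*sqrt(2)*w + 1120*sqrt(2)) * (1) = w^6 + 7*w^5 + 5*sqrt(2)*w^5 - 12*w^4 + 35*sqrt(2)*w^4 - 60*sqrt(2)*w^3 - 84*w^3 - 420*sqrt(2)*w^2 + 32*w^2 + 224*w + 160*sqrt(2)*w + 1120*sqrt(2)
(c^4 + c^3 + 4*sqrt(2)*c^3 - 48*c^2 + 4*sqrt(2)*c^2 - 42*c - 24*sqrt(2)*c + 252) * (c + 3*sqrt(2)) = c^5 + c^4 + 7*sqrt(2)*c^4 - 24*c^3 + 7*sqrt(2)*c^3 - 168*sqrt(2)*c^2 - 18*c^2 - 126*sqrt(2)*c + 108*c + 756*sqrt(2)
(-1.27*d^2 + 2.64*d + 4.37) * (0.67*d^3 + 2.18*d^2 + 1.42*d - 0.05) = -0.8509*d^5 - 0.9998*d^4 + 6.8797*d^3 + 13.3389*d^2 + 6.0734*d - 0.2185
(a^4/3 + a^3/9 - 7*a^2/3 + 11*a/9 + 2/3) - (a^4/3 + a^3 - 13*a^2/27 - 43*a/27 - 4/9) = -8*a^3/9 - 50*a^2/27 + 76*a/27 + 10/9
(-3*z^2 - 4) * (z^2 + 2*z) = -3*z^4 - 6*z^3 - 4*z^2 - 8*z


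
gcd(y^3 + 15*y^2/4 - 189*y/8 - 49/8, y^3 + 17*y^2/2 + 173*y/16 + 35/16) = y^2 + 29*y/4 + 7/4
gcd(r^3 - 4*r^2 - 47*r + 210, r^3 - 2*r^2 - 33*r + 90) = r - 5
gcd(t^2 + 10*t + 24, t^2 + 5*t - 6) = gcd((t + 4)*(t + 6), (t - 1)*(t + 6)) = t + 6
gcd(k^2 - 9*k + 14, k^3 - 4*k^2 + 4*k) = k - 2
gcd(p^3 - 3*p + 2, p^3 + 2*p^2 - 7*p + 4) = p^2 - 2*p + 1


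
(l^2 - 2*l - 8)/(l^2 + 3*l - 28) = (l + 2)/(l + 7)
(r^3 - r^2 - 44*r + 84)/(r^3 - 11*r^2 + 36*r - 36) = (r + 7)/(r - 3)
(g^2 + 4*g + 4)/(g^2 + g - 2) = (g + 2)/(g - 1)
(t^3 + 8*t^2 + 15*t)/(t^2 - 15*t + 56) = t*(t^2 + 8*t + 15)/(t^2 - 15*t + 56)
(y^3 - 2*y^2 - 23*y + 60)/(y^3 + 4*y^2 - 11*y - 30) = (y - 4)/(y + 2)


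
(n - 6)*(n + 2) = n^2 - 4*n - 12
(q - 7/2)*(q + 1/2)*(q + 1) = q^3 - 2*q^2 - 19*q/4 - 7/4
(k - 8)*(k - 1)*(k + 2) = k^3 - 7*k^2 - 10*k + 16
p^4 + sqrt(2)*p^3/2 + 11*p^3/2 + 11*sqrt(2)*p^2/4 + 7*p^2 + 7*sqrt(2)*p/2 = p*(p + 2)*(p + 7/2)*(p + sqrt(2)/2)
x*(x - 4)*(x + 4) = x^3 - 16*x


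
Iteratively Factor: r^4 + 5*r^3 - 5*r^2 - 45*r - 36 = (r + 4)*(r^3 + r^2 - 9*r - 9) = (r - 3)*(r + 4)*(r^2 + 4*r + 3) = (r - 3)*(r + 3)*(r + 4)*(r + 1)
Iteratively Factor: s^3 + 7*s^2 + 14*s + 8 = (s + 4)*(s^2 + 3*s + 2) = (s + 2)*(s + 4)*(s + 1)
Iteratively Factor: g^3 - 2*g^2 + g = (g)*(g^2 - 2*g + 1) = g*(g - 1)*(g - 1)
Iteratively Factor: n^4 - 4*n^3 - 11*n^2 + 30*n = (n + 3)*(n^3 - 7*n^2 + 10*n) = (n - 2)*(n + 3)*(n^2 - 5*n) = (n - 5)*(n - 2)*(n + 3)*(n)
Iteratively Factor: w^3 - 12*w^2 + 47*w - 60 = (w - 5)*(w^2 - 7*w + 12) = (w - 5)*(w - 4)*(w - 3)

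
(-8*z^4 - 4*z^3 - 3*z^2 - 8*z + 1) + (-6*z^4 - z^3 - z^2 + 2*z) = -14*z^4 - 5*z^3 - 4*z^2 - 6*z + 1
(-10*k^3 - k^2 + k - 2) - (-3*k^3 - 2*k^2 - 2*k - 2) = -7*k^3 + k^2 + 3*k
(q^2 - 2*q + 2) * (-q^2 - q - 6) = -q^4 + q^3 - 6*q^2 + 10*q - 12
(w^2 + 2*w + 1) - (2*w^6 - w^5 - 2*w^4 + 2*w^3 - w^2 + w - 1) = -2*w^6 + w^5 + 2*w^4 - 2*w^3 + 2*w^2 + w + 2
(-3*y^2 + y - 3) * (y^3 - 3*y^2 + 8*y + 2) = -3*y^5 + 10*y^4 - 30*y^3 + 11*y^2 - 22*y - 6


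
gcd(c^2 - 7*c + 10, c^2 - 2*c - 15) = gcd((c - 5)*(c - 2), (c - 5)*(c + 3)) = c - 5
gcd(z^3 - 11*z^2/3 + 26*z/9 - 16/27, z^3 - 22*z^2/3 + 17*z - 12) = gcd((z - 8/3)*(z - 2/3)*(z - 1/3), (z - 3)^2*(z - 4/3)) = 1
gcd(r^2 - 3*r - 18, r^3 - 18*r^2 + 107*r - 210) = r - 6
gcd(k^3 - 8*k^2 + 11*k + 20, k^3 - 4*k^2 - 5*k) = k^2 - 4*k - 5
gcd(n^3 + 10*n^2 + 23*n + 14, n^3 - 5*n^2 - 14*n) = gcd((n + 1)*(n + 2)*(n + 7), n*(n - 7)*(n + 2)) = n + 2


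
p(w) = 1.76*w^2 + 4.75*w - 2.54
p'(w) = 3.52*w + 4.75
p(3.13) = 29.57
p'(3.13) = 15.77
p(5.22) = 70.21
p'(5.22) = 23.12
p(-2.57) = -3.12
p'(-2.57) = -4.30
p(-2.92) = -1.40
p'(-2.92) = -5.53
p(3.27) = 31.81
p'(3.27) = 16.26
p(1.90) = 12.84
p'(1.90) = 11.44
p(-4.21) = 8.66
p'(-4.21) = -10.07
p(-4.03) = 6.90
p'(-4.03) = -9.44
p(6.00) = 89.32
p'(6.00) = 25.87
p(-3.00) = -0.95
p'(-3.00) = -5.81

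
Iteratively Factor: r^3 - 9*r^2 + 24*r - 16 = (r - 4)*(r^2 - 5*r + 4) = (r - 4)*(r - 1)*(r - 4)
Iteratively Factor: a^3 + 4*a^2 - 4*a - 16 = (a + 2)*(a^2 + 2*a - 8) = (a + 2)*(a + 4)*(a - 2)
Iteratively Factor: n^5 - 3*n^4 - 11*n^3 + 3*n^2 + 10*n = (n - 5)*(n^4 + 2*n^3 - n^2 - 2*n) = (n - 5)*(n - 1)*(n^3 + 3*n^2 + 2*n) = n*(n - 5)*(n - 1)*(n^2 + 3*n + 2) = n*(n - 5)*(n - 1)*(n + 2)*(n + 1)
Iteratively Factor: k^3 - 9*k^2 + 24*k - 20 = (k - 2)*(k^2 - 7*k + 10) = (k - 5)*(k - 2)*(k - 2)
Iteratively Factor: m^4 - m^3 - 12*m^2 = (m - 4)*(m^3 + 3*m^2) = m*(m - 4)*(m^2 + 3*m) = m^2*(m - 4)*(m + 3)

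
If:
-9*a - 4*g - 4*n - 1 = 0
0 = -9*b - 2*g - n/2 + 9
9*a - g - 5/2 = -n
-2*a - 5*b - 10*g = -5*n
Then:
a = 1895/8883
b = 1459/1269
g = -431/658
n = -74/987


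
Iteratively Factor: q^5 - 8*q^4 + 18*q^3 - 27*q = (q + 1)*(q^4 - 9*q^3 + 27*q^2 - 27*q) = (q - 3)*(q + 1)*(q^3 - 6*q^2 + 9*q) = (q - 3)^2*(q + 1)*(q^2 - 3*q) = q*(q - 3)^2*(q + 1)*(q - 3)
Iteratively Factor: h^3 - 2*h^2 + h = (h - 1)*(h^2 - h) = h*(h - 1)*(h - 1)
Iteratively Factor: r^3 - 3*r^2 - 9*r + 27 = (r - 3)*(r^2 - 9) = (r - 3)^2*(r + 3)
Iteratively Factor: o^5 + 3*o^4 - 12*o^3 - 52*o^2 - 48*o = (o + 2)*(o^4 + o^3 - 14*o^2 - 24*o) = (o + 2)*(o + 3)*(o^3 - 2*o^2 - 8*o) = (o - 4)*(o + 2)*(o + 3)*(o^2 + 2*o) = o*(o - 4)*(o + 2)*(o + 3)*(o + 2)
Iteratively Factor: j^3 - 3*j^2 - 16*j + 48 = (j - 4)*(j^2 + j - 12) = (j - 4)*(j - 3)*(j + 4)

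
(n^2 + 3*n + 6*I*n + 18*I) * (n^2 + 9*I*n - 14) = n^4 + 3*n^3 + 15*I*n^3 - 68*n^2 + 45*I*n^2 - 204*n - 84*I*n - 252*I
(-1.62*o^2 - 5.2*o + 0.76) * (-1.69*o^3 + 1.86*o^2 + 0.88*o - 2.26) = 2.7378*o^5 + 5.7748*o^4 - 12.382*o^3 + 0.498799999999999*o^2 + 12.4208*o - 1.7176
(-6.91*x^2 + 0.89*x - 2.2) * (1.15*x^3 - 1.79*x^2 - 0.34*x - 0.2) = -7.9465*x^5 + 13.3924*x^4 - 1.7737*x^3 + 5.0174*x^2 + 0.57*x + 0.44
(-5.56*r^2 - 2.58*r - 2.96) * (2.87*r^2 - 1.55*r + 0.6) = -15.9572*r^4 + 1.2134*r^3 - 7.8322*r^2 + 3.04*r - 1.776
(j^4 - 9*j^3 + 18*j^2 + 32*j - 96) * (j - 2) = j^5 - 11*j^4 + 36*j^3 - 4*j^2 - 160*j + 192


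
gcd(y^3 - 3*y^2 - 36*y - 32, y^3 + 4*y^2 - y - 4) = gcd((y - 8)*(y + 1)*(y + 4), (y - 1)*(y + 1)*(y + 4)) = y^2 + 5*y + 4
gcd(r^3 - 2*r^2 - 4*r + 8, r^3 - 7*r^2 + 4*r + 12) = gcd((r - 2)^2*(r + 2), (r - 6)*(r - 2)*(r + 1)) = r - 2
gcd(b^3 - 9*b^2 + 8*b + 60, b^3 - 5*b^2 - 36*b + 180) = b^2 - 11*b + 30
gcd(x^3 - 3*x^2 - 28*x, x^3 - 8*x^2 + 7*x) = x^2 - 7*x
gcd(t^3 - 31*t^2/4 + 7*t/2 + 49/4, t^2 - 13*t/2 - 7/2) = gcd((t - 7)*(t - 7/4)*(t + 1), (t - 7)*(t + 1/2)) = t - 7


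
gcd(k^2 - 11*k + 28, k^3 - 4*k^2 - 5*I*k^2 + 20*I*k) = k - 4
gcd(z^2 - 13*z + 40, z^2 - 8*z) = z - 8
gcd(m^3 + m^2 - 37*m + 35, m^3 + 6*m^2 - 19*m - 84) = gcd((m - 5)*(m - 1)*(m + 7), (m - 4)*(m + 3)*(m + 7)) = m + 7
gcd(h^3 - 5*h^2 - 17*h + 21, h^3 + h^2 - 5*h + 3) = h^2 + 2*h - 3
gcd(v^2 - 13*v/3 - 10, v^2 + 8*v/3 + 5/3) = v + 5/3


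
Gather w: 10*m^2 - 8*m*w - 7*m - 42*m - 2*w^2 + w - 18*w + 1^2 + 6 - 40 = 10*m^2 - 49*m - 2*w^2 + w*(-8*m - 17) - 33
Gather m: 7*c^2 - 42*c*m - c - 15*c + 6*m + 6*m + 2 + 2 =7*c^2 - 16*c + m*(12 - 42*c) + 4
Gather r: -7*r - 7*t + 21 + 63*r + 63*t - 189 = 56*r + 56*t - 168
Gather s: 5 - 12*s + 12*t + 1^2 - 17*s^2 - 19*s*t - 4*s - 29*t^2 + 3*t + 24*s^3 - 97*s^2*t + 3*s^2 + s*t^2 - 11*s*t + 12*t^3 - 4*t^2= 24*s^3 + s^2*(-97*t - 14) + s*(t^2 - 30*t - 16) + 12*t^3 - 33*t^2 + 15*t + 6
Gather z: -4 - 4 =-8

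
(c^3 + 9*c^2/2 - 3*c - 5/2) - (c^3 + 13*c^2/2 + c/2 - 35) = -2*c^2 - 7*c/2 + 65/2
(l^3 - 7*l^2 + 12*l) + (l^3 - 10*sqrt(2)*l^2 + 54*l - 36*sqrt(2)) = 2*l^3 - 10*sqrt(2)*l^2 - 7*l^2 + 66*l - 36*sqrt(2)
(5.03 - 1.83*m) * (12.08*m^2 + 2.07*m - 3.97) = -22.1064*m^3 + 56.9743*m^2 + 17.6772*m - 19.9691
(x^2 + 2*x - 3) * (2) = 2*x^2 + 4*x - 6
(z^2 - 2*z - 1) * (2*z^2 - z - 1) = 2*z^4 - 5*z^3 - z^2 + 3*z + 1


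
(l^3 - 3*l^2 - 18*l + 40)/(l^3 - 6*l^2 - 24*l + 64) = (l - 5)/(l - 8)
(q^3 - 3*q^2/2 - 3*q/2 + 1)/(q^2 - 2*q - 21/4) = 2*(-2*q^3 + 3*q^2 + 3*q - 2)/(-4*q^2 + 8*q + 21)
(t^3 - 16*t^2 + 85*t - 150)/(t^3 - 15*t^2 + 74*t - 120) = (t - 5)/(t - 4)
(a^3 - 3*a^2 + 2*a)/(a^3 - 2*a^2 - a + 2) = a/(a + 1)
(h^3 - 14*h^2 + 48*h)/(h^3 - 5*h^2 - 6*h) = (h - 8)/(h + 1)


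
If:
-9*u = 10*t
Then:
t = -9*u/10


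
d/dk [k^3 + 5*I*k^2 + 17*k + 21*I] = 3*k^2 + 10*I*k + 17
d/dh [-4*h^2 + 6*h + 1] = 6 - 8*h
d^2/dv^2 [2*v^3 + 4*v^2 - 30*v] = 12*v + 8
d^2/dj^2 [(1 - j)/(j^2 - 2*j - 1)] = 2*(j - 1)*(-3*j^2 + 6*j + 4*(j - 1)^2 + 3)/(-j^2 + 2*j + 1)^3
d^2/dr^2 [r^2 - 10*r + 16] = 2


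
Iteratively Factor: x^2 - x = (x)*(x - 1)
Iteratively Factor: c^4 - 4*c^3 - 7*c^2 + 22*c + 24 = (c + 1)*(c^3 - 5*c^2 - 2*c + 24) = (c + 1)*(c + 2)*(c^2 - 7*c + 12) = (c - 4)*(c + 1)*(c + 2)*(c - 3)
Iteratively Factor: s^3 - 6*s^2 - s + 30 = (s - 3)*(s^2 - 3*s - 10) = (s - 5)*(s - 3)*(s + 2)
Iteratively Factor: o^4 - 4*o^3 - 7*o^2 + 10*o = (o - 1)*(o^3 - 3*o^2 - 10*o) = (o - 1)*(o + 2)*(o^2 - 5*o) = (o - 5)*(o - 1)*(o + 2)*(o)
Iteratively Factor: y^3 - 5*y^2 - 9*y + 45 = (y - 5)*(y^2 - 9) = (y - 5)*(y - 3)*(y + 3)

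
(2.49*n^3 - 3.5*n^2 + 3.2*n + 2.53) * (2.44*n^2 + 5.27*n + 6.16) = 6.0756*n^5 + 4.5823*n^4 + 4.7014*n^3 + 1.4772*n^2 + 33.0451*n + 15.5848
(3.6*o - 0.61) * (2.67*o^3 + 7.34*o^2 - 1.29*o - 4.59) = 9.612*o^4 + 24.7953*o^3 - 9.1214*o^2 - 15.7371*o + 2.7999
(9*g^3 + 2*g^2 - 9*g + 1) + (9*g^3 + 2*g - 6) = 18*g^3 + 2*g^2 - 7*g - 5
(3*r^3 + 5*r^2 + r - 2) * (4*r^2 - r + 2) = 12*r^5 + 17*r^4 + 5*r^3 + r^2 + 4*r - 4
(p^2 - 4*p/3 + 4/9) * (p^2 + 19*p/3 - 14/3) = p^4 + 5*p^3 - 38*p^2/3 + 244*p/27 - 56/27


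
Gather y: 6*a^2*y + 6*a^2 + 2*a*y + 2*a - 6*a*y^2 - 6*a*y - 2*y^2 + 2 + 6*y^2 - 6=6*a^2 + 2*a + y^2*(4 - 6*a) + y*(6*a^2 - 4*a) - 4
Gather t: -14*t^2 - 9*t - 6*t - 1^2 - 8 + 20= -14*t^2 - 15*t + 11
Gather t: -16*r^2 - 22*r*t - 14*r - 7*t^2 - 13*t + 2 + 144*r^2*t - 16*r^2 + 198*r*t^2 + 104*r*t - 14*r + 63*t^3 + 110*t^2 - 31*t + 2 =-32*r^2 - 28*r + 63*t^3 + t^2*(198*r + 103) + t*(144*r^2 + 82*r - 44) + 4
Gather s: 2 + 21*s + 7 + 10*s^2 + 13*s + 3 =10*s^2 + 34*s + 12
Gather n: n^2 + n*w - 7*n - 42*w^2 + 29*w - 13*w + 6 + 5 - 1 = n^2 + n*(w - 7) - 42*w^2 + 16*w + 10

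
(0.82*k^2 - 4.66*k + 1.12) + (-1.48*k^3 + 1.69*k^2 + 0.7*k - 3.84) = -1.48*k^3 + 2.51*k^2 - 3.96*k - 2.72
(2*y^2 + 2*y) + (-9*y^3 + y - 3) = -9*y^3 + 2*y^2 + 3*y - 3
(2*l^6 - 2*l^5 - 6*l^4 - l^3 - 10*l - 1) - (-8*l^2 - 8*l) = 2*l^6 - 2*l^5 - 6*l^4 - l^3 + 8*l^2 - 2*l - 1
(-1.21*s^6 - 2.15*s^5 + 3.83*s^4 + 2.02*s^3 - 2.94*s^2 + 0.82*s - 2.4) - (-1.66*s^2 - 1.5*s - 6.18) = -1.21*s^6 - 2.15*s^5 + 3.83*s^4 + 2.02*s^3 - 1.28*s^2 + 2.32*s + 3.78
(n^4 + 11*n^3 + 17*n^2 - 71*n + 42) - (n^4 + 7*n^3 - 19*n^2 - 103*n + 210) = 4*n^3 + 36*n^2 + 32*n - 168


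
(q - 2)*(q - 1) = q^2 - 3*q + 2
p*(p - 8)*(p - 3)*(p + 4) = p^4 - 7*p^3 - 20*p^2 + 96*p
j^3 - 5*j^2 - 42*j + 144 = (j - 8)*(j - 3)*(j + 6)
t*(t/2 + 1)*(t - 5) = t^3/2 - 3*t^2/2 - 5*t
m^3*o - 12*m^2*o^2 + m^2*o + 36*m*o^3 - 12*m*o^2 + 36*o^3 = (m - 6*o)^2*(m*o + o)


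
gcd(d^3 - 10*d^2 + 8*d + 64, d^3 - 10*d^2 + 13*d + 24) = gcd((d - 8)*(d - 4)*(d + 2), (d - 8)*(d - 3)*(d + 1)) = d - 8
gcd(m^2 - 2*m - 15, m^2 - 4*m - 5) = m - 5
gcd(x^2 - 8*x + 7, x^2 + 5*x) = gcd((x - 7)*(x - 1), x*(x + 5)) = 1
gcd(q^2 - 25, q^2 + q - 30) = q - 5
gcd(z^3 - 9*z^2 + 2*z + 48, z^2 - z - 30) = 1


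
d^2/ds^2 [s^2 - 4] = 2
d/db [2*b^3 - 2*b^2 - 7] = 2*b*(3*b - 2)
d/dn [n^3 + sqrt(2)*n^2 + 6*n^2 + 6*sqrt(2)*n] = 3*n^2 + 2*sqrt(2)*n + 12*n + 6*sqrt(2)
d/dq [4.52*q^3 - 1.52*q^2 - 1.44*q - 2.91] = 13.56*q^2 - 3.04*q - 1.44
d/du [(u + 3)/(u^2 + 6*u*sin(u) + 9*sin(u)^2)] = (-6*u*cos(u) - u + 3*sin(u) - 18*cos(u) - 6)/(u + 3*sin(u))^3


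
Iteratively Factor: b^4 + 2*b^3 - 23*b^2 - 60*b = (b - 5)*(b^3 + 7*b^2 + 12*b) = (b - 5)*(b + 4)*(b^2 + 3*b) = b*(b - 5)*(b + 4)*(b + 3)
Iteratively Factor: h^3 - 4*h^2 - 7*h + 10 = (h - 1)*(h^2 - 3*h - 10) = (h - 1)*(h + 2)*(h - 5)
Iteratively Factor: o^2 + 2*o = (o + 2)*(o)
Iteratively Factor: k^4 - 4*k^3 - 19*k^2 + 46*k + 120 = (k - 4)*(k^3 - 19*k - 30) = (k - 5)*(k - 4)*(k^2 + 5*k + 6) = (k - 5)*(k - 4)*(k + 2)*(k + 3)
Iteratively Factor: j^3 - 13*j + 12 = (j - 1)*(j^2 + j - 12) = (j - 1)*(j + 4)*(j - 3)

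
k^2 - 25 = (k - 5)*(k + 5)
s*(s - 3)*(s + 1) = s^3 - 2*s^2 - 3*s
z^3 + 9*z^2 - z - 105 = (z - 3)*(z + 5)*(z + 7)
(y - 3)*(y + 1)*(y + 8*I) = y^3 - 2*y^2 + 8*I*y^2 - 3*y - 16*I*y - 24*I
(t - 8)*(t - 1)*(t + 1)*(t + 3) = t^4 - 5*t^3 - 25*t^2 + 5*t + 24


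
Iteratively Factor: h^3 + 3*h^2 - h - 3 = (h + 3)*(h^2 - 1) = (h - 1)*(h + 3)*(h + 1)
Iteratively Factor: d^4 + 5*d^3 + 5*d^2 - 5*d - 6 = (d + 2)*(d^3 + 3*d^2 - d - 3) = (d + 1)*(d + 2)*(d^2 + 2*d - 3) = (d + 1)*(d + 2)*(d + 3)*(d - 1)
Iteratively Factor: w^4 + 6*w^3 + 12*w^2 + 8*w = (w + 2)*(w^3 + 4*w^2 + 4*w) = (w + 2)^2*(w^2 + 2*w) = (w + 2)^3*(w)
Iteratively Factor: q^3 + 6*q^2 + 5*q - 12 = (q + 4)*(q^2 + 2*q - 3) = (q + 3)*(q + 4)*(q - 1)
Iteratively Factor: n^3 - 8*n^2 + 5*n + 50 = (n + 2)*(n^2 - 10*n + 25) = (n - 5)*(n + 2)*(n - 5)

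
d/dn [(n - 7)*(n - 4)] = 2*n - 11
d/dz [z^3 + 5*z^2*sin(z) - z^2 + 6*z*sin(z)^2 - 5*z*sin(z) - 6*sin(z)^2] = 5*z^2*cos(z) + 3*z^2 + 10*z*sin(z) + 6*z*sin(2*z) - 5*z*cos(z) - 2*z + 6*sin(z)^2 - 5*sin(z) - 6*sin(2*z)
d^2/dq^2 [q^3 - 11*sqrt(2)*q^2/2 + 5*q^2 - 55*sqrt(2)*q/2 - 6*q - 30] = 6*q - 11*sqrt(2) + 10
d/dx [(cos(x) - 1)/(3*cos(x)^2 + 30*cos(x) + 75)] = (cos(x) - 7)*sin(x)/(3*(cos(x) + 5)^3)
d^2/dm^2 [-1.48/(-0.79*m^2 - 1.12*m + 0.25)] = (-1.847336*m^2 - 2.619008*m + 1.48*(1.58*m + 1.12)*(3.16*m + 2.24) + 0.5846)/(0.79*m^2 + 1.12*m - 0.25)^3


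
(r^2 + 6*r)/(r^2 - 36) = r/(r - 6)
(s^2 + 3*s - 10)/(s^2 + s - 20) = (s - 2)/(s - 4)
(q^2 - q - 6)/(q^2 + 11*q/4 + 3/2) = 4*(q - 3)/(4*q + 3)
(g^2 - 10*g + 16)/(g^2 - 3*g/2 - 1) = 2*(g - 8)/(2*g + 1)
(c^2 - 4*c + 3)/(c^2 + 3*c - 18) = (c - 1)/(c + 6)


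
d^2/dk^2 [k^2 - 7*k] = 2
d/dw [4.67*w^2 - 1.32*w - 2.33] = 9.34*w - 1.32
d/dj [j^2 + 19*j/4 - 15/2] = 2*j + 19/4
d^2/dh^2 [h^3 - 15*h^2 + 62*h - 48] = 6*h - 30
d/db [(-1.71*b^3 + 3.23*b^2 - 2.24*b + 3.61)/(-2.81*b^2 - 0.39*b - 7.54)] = (4.8051*b^4 + 1.3338*b^3 + 31.1261*b^2 - 28.4202*b + 18.2975)/(7.8961*b^4 + 2.1918*b^3 + 42.5269*b^2 + 5.8812*b + 56.8516)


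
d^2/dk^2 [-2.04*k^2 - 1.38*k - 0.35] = -4.08000000000000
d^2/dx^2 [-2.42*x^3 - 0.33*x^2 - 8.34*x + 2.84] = -14.52*x - 0.66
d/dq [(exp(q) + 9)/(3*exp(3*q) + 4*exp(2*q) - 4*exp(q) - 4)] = (-(exp(q) + 9)*(9*exp(2*q) + 8*exp(q) - 4) + 3*exp(3*q) + 4*exp(2*q) - 4*exp(q) - 4)*exp(q)/(3*exp(3*q) + 4*exp(2*q) - 4*exp(q) - 4)^2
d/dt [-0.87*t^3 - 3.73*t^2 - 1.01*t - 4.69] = -2.61*t^2 - 7.46*t - 1.01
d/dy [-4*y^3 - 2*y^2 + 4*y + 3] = -12*y^2 - 4*y + 4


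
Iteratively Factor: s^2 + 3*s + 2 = (s + 2)*(s + 1)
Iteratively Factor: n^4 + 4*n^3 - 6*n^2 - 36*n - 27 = (n - 3)*(n^3 + 7*n^2 + 15*n + 9) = (n - 3)*(n + 1)*(n^2 + 6*n + 9) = (n - 3)*(n + 1)*(n + 3)*(n + 3)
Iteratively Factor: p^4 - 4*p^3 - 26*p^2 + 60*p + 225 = (p + 3)*(p^3 - 7*p^2 - 5*p + 75) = (p + 3)^2*(p^2 - 10*p + 25) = (p - 5)*(p + 3)^2*(p - 5)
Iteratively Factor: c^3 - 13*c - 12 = (c + 1)*(c^2 - c - 12) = (c - 4)*(c + 1)*(c + 3)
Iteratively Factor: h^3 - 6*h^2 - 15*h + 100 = (h - 5)*(h^2 - h - 20) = (h - 5)*(h + 4)*(h - 5)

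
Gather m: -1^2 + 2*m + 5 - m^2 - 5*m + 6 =-m^2 - 3*m + 10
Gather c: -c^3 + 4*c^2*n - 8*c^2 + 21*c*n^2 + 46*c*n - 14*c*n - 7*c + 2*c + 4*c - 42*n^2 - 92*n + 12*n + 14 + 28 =-c^3 + c^2*(4*n - 8) + c*(21*n^2 + 32*n - 1) - 42*n^2 - 80*n + 42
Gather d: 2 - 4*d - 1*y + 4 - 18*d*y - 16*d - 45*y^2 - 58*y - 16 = d*(-18*y - 20) - 45*y^2 - 59*y - 10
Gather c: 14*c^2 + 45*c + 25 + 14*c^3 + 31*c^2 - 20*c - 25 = 14*c^3 + 45*c^2 + 25*c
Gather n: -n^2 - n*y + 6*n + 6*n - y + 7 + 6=-n^2 + n*(12 - y) - y + 13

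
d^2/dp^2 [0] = 0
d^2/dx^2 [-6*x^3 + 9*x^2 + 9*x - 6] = 18 - 36*x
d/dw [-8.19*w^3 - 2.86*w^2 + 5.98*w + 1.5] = -24.57*w^2 - 5.72*w + 5.98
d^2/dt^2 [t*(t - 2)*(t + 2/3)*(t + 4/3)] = 12*t^2 - 56/9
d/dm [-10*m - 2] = -10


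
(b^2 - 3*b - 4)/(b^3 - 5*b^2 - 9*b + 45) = (b^2 - 3*b - 4)/(b^3 - 5*b^2 - 9*b + 45)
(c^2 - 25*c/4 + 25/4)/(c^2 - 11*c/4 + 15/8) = 2*(c - 5)/(2*c - 3)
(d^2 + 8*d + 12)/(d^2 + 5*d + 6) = (d + 6)/(d + 3)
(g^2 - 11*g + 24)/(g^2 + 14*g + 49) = (g^2 - 11*g + 24)/(g^2 + 14*g + 49)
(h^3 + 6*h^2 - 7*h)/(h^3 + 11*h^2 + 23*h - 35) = h/(h + 5)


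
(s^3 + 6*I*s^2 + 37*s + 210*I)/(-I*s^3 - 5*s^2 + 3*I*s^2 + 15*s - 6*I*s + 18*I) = (I*s^2 - 12*s - 35*I)/(s^2 + s*(-3 + I) - 3*I)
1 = 1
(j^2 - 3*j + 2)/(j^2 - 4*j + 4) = (j - 1)/(j - 2)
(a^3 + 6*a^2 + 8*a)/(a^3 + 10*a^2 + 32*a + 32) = a/(a + 4)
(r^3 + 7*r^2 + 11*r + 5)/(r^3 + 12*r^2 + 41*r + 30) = (r + 1)/(r + 6)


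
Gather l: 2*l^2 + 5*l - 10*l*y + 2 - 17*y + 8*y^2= 2*l^2 + l*(5 - 10*y) + 8*y^2 - 17*y + 2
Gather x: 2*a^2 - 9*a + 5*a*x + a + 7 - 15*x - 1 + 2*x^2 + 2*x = 2*a^2 - 8*a + 2*x^2 + x*(5*a - 13) + 6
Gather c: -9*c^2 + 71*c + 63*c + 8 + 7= -9*c^2 + 134*c + 15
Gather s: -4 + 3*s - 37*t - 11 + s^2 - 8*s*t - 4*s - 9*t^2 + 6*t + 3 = s^2 + s*(-8*t - 1) - 9*t^2 - 31*t - 12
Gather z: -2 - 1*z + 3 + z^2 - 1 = z^2 - z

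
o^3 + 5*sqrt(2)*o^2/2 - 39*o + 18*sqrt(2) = (o - 3*sqrt(2))*(o - sqrt(2)/2)*(o + 6*sqrt(2))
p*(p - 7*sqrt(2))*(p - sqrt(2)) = p^3 - 8*sqrt(2)*p^2 + 14*p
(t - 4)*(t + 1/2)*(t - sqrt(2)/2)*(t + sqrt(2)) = t^4 - 7*t^3/2 + sqrt(2)*t^3/2 - 3*t^2 - 7*sqrt(2)*t^2/4 - sqrt(2)*t + 7*t/2 + 2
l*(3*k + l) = 3*k*l + l^2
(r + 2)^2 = r^2 + 4*r + 4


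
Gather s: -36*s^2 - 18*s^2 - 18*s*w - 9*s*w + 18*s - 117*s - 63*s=-54*s^2 + s*(-27*w - 162)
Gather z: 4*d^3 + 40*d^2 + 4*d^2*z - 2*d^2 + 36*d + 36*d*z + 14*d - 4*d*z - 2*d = 4*d^3 + 38*d^2 + 48*d + z*(4*d^2 + 32*d)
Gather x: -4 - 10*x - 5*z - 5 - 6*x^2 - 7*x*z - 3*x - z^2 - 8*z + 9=-6*x^2 + x*(-7*z - 13) - z^2 - 13*z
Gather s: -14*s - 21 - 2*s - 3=-16*s - 24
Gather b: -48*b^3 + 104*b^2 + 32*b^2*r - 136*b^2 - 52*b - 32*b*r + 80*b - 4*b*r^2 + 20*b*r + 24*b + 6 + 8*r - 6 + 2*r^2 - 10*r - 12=-48*b^3 + b^2*(32*r - 32) + b*(-4*r^2 - 12*r + 52) + 2*r^2 - 2*r - 12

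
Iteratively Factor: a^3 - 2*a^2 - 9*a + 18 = (a + 3)*(a^2 - 5*a + 6) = (a - 3)*(a + 3)*(a - 2)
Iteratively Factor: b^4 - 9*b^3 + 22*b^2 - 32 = (b - 2)*(b^3 - 7*b^2 + 8*b + 16) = (b - 4)*(b - 2)*(b^2 - 3*b - 4) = (b - 4)^2*(b - 2)*(b + 1)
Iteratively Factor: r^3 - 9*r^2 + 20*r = (r)*(r^2 - 9*r + 20) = r*(r - 4)*(r - 5)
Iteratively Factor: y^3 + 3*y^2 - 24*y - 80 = (y - 5)*(y^2 + 8*y + 16) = (y - 5)*(y + 4)*(y + 4)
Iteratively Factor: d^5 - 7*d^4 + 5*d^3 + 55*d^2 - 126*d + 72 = (d + 3)*(d^4 - 10*d^3 + 35*d^2 - 50*d + 24) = (d - 4)*(d + 3)*(d^3 - 6*d^2 + 11*d - 6) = (d - 4)*(d - 1)*(d + 3)*(d^2 - 5*d + 6) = (d - 4)*(d - 2)*(d - 1)*(d + 3)*(d - 3)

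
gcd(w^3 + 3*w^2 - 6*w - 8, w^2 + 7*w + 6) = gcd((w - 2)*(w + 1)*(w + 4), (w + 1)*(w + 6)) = w + 1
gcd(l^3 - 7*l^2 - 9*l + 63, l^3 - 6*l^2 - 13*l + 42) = l^2 - 4*l - 21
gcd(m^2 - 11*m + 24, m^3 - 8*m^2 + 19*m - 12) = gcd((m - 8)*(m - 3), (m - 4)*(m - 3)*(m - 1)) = m - 3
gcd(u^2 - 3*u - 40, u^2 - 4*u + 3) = 1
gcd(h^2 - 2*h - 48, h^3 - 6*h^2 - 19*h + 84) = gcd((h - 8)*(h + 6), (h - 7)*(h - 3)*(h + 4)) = 1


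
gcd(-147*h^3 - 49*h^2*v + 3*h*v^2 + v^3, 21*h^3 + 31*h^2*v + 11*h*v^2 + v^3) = 21*h^2 + 10*h*v + v^2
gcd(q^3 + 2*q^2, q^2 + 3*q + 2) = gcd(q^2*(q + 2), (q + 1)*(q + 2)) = q + 2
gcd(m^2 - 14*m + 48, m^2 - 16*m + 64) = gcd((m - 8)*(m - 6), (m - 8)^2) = m - 8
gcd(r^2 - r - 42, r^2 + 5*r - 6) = r + 6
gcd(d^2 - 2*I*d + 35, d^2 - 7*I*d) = d - 7*I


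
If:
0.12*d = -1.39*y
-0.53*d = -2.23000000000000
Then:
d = 4.21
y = -0.36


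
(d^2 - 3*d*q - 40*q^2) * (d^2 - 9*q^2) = d^4 - 3*d^3*q - 49*d^2*q^2 + 27*d*q^3 + 360*q^4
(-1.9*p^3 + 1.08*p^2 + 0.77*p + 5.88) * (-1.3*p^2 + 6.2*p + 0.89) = 2.47*p^5 - 13.184*p^4 + 4.004*p^3 - 1.9088*p^2 + 37.1413*p + 5.2332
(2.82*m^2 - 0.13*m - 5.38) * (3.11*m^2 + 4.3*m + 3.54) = 8.7702*m^4 + 11.7217*m^3 - 7.308*m^2 - 23.5942*m - 19.0452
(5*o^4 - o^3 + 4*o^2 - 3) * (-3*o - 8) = -15*o^5 - 37*o^4 - 4*o^3 - 32*o^2 + 9*o + 24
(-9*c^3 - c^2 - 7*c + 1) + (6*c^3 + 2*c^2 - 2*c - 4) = -3*c^3 + c^2 - 9*c - 3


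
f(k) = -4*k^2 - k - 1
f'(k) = -8*k - 1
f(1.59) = -12.70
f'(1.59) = -13.72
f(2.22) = -22.93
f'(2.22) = -18.76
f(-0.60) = -1.84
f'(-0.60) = 3.80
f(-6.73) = -175.44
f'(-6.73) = 52.84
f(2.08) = -20.39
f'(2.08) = -17.64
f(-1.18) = -5.39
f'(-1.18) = 8.44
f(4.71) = -94.45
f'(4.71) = -38.68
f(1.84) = -16.38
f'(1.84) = -15.72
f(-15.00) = -886.00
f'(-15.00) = 119.00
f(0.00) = -1.00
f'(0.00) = -1.00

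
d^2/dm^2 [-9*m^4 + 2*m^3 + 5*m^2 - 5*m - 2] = -108*m^2 + 12*m + 10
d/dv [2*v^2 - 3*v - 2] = 4*v - 3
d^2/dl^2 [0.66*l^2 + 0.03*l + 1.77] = 1.32000000000000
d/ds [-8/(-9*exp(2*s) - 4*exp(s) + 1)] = (-144*exp(s) - 32)*exp(s)/(9*exp(2*s) + 4*exp(s) - 1)^2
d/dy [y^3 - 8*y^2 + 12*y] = 3*y^2 - 16*y + 12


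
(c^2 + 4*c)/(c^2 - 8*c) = (c + 4)/(c - 8)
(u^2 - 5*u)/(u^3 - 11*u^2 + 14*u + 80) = u/(u^2 - 6*u - 16)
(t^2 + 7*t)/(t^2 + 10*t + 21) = t/(t + 3)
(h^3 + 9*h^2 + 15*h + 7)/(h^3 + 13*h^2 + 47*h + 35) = (h + 1)/(h + 5)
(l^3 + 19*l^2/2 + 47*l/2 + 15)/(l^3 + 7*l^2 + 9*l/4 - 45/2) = 2*(l + 1)/(2*l - 3)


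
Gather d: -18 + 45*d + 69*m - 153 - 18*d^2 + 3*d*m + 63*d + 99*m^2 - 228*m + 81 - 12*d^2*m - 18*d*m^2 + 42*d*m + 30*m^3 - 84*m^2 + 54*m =d^2*(-12*m - 18) + d*(-18*m^2 + 45*m + 108) + 30*m^3 + 15*m^2 - 105*m - 90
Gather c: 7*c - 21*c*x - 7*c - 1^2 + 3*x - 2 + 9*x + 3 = -21*c*x + 12*x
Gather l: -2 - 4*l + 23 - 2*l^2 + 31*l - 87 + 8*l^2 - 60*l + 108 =6*l^2 - 33*l + 42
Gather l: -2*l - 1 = -2*l - 1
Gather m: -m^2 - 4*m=-m^2 - 4*m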